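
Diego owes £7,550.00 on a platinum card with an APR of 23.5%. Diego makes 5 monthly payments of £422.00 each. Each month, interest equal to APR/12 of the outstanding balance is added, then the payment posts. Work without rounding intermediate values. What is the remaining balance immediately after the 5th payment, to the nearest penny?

Monthly rate r = 23.5%/12 = 1.95833% = 0.0195833.
Each month: B ← B·(1+r) − £422.00.
Month 1: interest £147.85; balance after payment £7,275.85.
Month 2: interest £142.49; balance after payment £6,996.34.
Month 3: interest £137.01; balance after payment £6,711.35.
Month 4: interest £131.43; balance after payment £6,420.78.
Month 5: interest £125.74; balance after payment £6,124.52.

£6,124.52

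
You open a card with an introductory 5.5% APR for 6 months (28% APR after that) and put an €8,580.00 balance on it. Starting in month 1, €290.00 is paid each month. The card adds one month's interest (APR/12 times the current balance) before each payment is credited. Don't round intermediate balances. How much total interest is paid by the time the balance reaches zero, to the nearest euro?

Promo months 1–6 at r₀ = 5.5%/12 = 0.00458333; months 7+ at r₁ = 28%/12 = 0.0233333.
After month 6: iterate B ← B·(1+r₀) − €290.00 for 6 months → €7,058.61.
Then at r₁ with €290.00/mo: n₂ = −ln(1 − r₁·B/P)/ln(1+r₁) ≈ 36.38 → 37 more payments.
Total paid = 42·€290.00 + €111.78 = €12,291.78; interest = €12,291.78 − €8,580.00 = €3,711.78.

€3,712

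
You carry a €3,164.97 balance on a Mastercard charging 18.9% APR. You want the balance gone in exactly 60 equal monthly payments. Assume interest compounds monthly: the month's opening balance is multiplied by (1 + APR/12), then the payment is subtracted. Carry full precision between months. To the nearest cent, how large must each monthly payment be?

Monthly rate r = 18.9%/12 = 1.575% = 0.01575.
Level-payment amortization: P = B₀·r / (1 − (1+r)^(−n)) = 3164.97·0.01575 / (1 − 1.01575^(−60)).
Denominator 1 − (1+r)^(−60) = 0.608447375.
P = 49.8483 / 0.608447375 ≈ 81.93.

€81.93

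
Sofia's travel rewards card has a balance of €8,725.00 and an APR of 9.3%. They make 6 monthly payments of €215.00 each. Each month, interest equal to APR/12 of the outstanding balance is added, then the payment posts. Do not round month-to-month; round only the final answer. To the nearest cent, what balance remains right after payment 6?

Monthly rate r = 9.3%/12 = 0.775% = 0.00775.
Each month: B ← B·(1+r) − €215.00.
Month 1: interest €67.62; balance after payment €8,577.62.
Month 2: interest €66.48; balance after payment €8,429.10.
Month 3: interest €65.33; balance after payment €8,279.42.
Month 4: interest €64.17; balance after payment €8,128.59.
Month 5: interest €63.00; balance after payment €7,976.58.
Month 6: interest €61.82; balance after payment €7,823.40.

€7,823.40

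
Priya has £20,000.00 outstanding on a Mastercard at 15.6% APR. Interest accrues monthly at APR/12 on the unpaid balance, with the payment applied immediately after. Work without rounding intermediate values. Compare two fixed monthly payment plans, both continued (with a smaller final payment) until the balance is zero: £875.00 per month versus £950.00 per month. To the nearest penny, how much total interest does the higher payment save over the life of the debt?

£367.39

Monthly rate r = 15.6%/12 = 1.3% = 0.013.
At £875.00/mo: n = ⌈−ln(1 − rB₀/P)/ln(1+r)⌉ = 28 payments (last £262.92); total interest = total paid − £20,000.00 = £3,887.92.
At £950.00/mo: 25 payments (last £720.53); total interest £3,520.53.
Interest saved = £3,887.92 − £3,520.53 = £367.39.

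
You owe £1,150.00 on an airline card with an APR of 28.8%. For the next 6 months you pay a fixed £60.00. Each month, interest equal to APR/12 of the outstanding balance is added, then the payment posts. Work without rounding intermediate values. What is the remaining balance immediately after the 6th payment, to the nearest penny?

£943.56

Monthly rate r = 28.8%/12 = 2.4% = 0.024.
Each month: B ← B·(1+r) − £60.00.
Month 1: interest £27.60; balance after payment £1,117.60.
Month 2: interest £26.82; balance after payment £1,084.42.
Month 3: interest £26.03; balance after payment £1,050.45.
Month 4: interest £25.21; balance after payment £1,015.66.
Month 5: interest £24.38; balance after payment £980.04.
Month 6: interest £23.52; balance after payment £943.56.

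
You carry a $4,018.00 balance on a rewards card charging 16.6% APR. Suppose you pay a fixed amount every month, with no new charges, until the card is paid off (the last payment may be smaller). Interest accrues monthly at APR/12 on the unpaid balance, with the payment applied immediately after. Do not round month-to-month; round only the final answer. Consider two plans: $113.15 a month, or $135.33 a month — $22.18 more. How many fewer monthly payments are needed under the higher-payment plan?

11 fewer payments

Monthly rate r = 16.6%/12 = 1.38333% = 0.0138333.
At $113.15/mo: n = ⌈−ln(1 − rB₀/P)/ln(1+r)⌉ = 50 payments (last $21.25); total interest = total paid − $4,018.00 = $1,547.60.
At $135.33/mo: 39 payments (last $67.07); total interest $1,191.61.
Payments saved = 50 − 39 = 11.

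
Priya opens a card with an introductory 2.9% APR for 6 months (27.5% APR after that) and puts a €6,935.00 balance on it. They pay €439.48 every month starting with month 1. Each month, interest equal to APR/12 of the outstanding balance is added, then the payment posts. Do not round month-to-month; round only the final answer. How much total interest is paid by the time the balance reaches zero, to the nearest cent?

€736.54

Promo months 1–6 at r₀ = 2.9%/12 = 0.00241667; months 7+ at r₁ = 27.5%/12 = 0.0229167.
After month 6: iterate B ← B·(1+r₀) − €439.48 for 6 months → €4,383.30.
Then at r₁ with €439.48/mo: n₂ = −ln(1 − r₁·B/P)/ln(1+r₁) ≈ 11.45 → 12 more payments.
Total paid = 17·€439.48 + €200.38 = €7,671.54; interest = €7,671.54 − €6,935.00 = €736.54.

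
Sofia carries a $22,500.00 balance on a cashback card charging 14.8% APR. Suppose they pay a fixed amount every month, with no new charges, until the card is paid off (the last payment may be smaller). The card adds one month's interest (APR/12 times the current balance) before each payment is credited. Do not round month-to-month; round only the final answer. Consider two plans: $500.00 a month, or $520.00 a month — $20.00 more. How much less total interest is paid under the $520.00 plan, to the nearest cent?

$666.13

Monthly rate r = 14.8%/12 = 1.23333% = 0.0123333.
At $500.00/mo: n = ⌈−ln(1 − rB₀/P)/ln(1+r)⌉ = 67 payments (last $27.07); total interest = total paid − $22,500.00 = $10,527.07.
At $520.00/mo: 63 payments (last $120.94); total interest $9,860.94.
Interest saved = $10,527.07 − $9,860.94 = $666.13.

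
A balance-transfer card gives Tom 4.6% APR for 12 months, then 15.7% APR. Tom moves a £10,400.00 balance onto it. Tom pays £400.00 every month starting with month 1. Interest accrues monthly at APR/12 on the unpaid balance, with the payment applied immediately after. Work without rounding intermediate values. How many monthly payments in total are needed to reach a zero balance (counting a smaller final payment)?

Promo months 1–12 at r₀ = 4.6%/12 = 0.00383333; months 13+ at r₁ = 15.7%/12 = 0.0130833.
After month 12: iterate B ← B·(1+r₀) − £400.00 for 12 months → £5,986.11.
Then at r₁ with £400.00/mo: n₂ = −ln(1 − r₁·B/P)/ln(1+r₁) ≈ 16.76 → 17 more payments.

29 payments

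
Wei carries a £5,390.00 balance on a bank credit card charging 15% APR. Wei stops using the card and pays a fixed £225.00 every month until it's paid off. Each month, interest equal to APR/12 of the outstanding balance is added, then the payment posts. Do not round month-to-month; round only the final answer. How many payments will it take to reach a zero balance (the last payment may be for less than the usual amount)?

Monthly rate r = 15%/12 = 1.25% = 0.0125.
Recurrence: B ← B·(1+r) − £225.00.
Month 1: interest £67.38; balance after payment £5,232.38.
Month 2: interest £65.40; balance after payment £5,072.78.
Closed form: n = −ln(1 − rB₀/P)/ln(1+r) = −ln(0.70056)/ln(1.0125) ≈ 28.648, so the balance reaches zero during payment 29.

29 months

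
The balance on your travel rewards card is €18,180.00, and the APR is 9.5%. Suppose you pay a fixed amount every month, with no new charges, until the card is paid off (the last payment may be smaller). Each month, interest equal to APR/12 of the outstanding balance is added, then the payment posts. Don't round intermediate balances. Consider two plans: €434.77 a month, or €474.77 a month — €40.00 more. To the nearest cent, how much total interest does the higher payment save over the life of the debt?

Monthly rate r = 9.5%/12 = 0.791667% = 0.00791667.
At €434.77/mo: n = ⌈−ln(1 − rB₀/P)/ln(1+r)⌉ = 51 payments (last €427.44); total interest = total paid − €18,180.00 = €3,985.94.
At €474.77/mo: 46 payments (last €381.61); total interest €3,566.26.
Interest saved = €3,985.94 − €3,566.26 = €419.68.

€419.68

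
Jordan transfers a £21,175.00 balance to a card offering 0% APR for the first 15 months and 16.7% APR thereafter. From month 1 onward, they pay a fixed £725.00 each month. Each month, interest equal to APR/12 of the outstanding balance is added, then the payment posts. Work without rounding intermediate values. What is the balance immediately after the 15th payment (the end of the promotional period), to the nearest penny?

£10,300.00

Promo months 1–15 at r₀ = 0%/12 = 0; months 16+ at r₁ = 16.7%/12 = 0.0139167.
After month 15 (no interest yet): B = £21,175.00 − 15·£725.00 = £10,300.00.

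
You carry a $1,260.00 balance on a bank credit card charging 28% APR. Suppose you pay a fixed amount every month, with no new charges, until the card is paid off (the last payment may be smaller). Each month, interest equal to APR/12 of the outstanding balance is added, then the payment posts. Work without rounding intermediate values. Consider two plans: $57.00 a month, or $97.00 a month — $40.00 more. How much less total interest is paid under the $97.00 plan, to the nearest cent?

Monthly rate r = 28%/12 = 2.33333% = 0.0233333.
At $57.00/mo: n = ⌈−ln(1 − rB₀/P)/ln(1+r)⌉ = 32 payments (last $25.40); total interest = total paid − $1,260.00 = $532.40.
At $97.00/mo: 16 payments (last $63.86); total interest $258.86.
Interest saved = $532.40 − $258.86 = $273.54.

$273.54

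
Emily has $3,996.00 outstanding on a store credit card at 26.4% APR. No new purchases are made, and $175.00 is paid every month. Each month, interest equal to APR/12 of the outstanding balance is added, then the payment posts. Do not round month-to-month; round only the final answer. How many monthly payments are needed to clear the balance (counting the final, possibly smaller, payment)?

33 months

Monthly rate r = 26.4%/12 = 2.2% = 0.022.
Recurrence: B ← B·(1+r) − $175.00.
Month 1: interest $87.91; balance after payment $3,908.91.
Month 2: interest $86.00; balance after payment $3,819.91.
Closed form: n = −ln(1 − rB₀/P)/ln(1+r) = −ln(0.49765)/ln(1.022) ≈ 32.069, so the balance reaches zero during payment 33.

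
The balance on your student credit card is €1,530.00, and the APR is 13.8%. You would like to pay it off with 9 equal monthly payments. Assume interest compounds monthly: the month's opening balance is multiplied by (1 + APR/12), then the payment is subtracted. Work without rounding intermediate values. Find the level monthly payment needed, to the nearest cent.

Monthly rate r = 13.8%/12 = 1.15% = 0.0115.
Level-payment amortization: P = B₀·r / (1 − (1+r)^(−n)) = 1530.00·0.0115 / (1 − 1.0115^(−9)).
Denominator 1 − (1+r)^(−9) = 0.0977912889.
P = 17.595 / 0.0977912889 ≈ 179.92.

€179.92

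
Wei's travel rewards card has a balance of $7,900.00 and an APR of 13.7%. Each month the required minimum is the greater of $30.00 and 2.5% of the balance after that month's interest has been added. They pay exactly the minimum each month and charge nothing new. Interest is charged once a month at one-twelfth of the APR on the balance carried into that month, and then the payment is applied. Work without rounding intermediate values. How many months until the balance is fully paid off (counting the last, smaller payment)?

189 months

Monthly rate r = 13.7%/12 = 1.14167% = 0.0114167.
While 2.5% of the post-interest balance exceeds $30.00, each month B ← (B·(1+r))·(1 − 0.025), i.e. B shrinks by the factor (1+r)·0.975 = 0.98613.
This holds for months 1–136. Entering month 137 the balance is $1,182.36; 2.5% of the post-interest balance is now below $30.00, so the flat $30.00 minimum applies from here.
From month 137 a fixed $30.00 at rate r clears $1,182.36 in 53 more payments. Total: 136 + 53 = 189 months.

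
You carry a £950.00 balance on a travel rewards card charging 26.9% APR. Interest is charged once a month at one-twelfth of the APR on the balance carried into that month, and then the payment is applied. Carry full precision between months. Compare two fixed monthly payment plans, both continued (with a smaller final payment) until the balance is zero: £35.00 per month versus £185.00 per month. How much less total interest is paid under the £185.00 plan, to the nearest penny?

Monthly rate r = 26.9%/12 = 2.24167% = 0.0224167.
At £35.00/mo: n = ⌈−ln(1 − rB₀/P)/ln(1+r)⌉ = 43 payments (last £10.42); total interest = total paid − £950.00 = £530.42.
At £185.00/mo: 6 payments (last £96.06); total interest £71.06.
Interest saved = £530.42 − £71.06 = £459.36.

£459.36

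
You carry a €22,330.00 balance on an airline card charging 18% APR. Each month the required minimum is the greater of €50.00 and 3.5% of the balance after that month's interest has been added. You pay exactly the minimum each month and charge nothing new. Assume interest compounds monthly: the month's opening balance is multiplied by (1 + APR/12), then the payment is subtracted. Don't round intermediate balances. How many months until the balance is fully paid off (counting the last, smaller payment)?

Monthly rate r = 18%/12 = 1.5% = 0.015.
While 3.5% of the post-interest balance exceeds €50.00, each month B ← (B·(1+r))·(1 − 0.035), i.e. B shrinks by the factor (1+r)·0.965 = 0.97947.
This holds for months 1–134. Entering month 135 the balance is €1,386.75; 3.5% of the post-interest balance is now below €50.00, so the flat €50.00 minimum applies from here.
From month 135 a fixed €50.00 at rate r clears €1,386.75 in 37 more payments. Total: 134 + 37 = 171 months.

171 months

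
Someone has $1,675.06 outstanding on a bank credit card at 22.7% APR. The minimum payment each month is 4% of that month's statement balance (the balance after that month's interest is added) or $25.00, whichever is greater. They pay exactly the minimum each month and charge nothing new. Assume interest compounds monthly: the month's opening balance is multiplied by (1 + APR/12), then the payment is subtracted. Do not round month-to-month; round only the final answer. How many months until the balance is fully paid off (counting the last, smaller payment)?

Monthly rate r = 22.7%/12 = 1.89167% = 0.0189167.
While 4% of the post-interest balance exceeds $25.00, each month B ← (B·(1+r))·(1 − 0.04), i.e. B shrinks by the factor (1+r)·0.96 = 0.97816.
This holds for months 1–46. Entering month 47 the balance is $606.58; 4% of the post-interest balance is now below $25.00, so the flat $25.00 minimum applies from here.
From month 47 a fixed $25.00 at rate r clears $606.58 in 33 more payments. Total: 46 + 33 = 79 months.

79 months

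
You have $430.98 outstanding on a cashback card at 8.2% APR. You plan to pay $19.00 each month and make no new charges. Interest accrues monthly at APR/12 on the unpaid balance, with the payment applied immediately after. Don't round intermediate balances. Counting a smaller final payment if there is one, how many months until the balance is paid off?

25 payments

Monthly rate r = 8.2%/12 = 0.683333% = 0.00683333.
Recurrence: B ← B·(1+r) − $19.00.
Month 1: interest $2.95; balance after payment $414.93.
Month 2: interest $2.84; balance after payment $398.76.
Closed form: n = −ln(1 − rB₀/P)/ln(1+r) = −ln(0.845)/ln(1.00683) ≈ 24.731, so the balance reaches zero during payment 25.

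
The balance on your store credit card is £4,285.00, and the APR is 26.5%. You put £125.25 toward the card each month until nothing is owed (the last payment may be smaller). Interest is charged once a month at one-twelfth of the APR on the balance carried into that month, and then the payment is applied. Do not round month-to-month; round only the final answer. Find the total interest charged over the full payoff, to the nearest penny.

Monthly rate r = 26.5%/12 = 2.20833% = 0.0220833.
Payoff takes n = ⌈−ln(1 − rB₀/P)/ln(1+r)⌉ = ⌈64.486⌉ = 65 payments; the last is £61.18.
Total paid = 64·£125.25 + £61.18 = £8,077.18.
Total interest = total paid − principal = £8,077.18 − £4,285.00 = £3,792.18.

£3,792.18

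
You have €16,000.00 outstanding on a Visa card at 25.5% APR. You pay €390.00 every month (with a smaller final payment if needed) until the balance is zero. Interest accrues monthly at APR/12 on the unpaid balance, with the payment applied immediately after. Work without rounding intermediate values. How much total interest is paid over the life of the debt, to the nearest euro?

Monthly rate r = 25.5%/12 = 2.125% = 0.02125.
Payoff takes n = ⌈−ln(1 − rB₀/P)/ln(1+r)⌉ = ⌈97.688⌉ = 98 payments; the last is €269.24.
Total paid = 97·€390.00 + €269.24 = €38,099.24.
Total interest = total paid − principal = €38,099.24 − €16,000.00 = €22,099.24.

€22,099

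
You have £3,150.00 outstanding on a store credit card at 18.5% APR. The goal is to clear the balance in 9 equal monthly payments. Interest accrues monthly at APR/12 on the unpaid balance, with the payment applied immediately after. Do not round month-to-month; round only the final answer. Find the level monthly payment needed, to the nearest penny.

Monthly rate r = 18.5%/12 = 1.54167% = 0.0154167.
Level-payment amortization: P = B₀·r / (1 − (1+r)^(−n)) = 3150.00·0.0154167 / (1 − 1.01542^(−9)).
Denominator 1 − (1+r)^(−9) = 0.12863239.
P = 48.5625 / 0.12863239 ≈ 377.53.

£377.53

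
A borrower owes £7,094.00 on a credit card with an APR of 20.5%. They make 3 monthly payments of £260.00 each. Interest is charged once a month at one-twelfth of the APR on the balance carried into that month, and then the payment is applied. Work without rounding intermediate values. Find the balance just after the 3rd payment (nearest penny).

Monthly rate r = 20.5%/12 = 1.70833% = 0.0170833.
Each month: B ← B·(1+r) − £260.00.
Month 1: interest £121.19; balance after payment £6,955.19.
Month 2: interest £118.82; balance after payment £6,814.01.
Month 3: interest £116.41; balance after payment £6,670.41.

£6,670.41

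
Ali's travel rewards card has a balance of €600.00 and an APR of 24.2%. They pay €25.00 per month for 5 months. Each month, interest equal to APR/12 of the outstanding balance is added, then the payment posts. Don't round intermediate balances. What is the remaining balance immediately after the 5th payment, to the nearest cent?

Monthly rate r = 24.2%/12 = 2.01667% = 0.0201667.
Each month: B ← B·(1+r) − €25.00.
Month 1: interest €12.10; balance after payment €587.10.
Month 2: interest €11.84; balance after payment €573.94.
Month 3: interest €11.57; balance after payment €560.51.
Month 4: interest €11.30; balance after payment €546.82.
Month 5: interest €11.03; balance after payment €532.85.

€532.85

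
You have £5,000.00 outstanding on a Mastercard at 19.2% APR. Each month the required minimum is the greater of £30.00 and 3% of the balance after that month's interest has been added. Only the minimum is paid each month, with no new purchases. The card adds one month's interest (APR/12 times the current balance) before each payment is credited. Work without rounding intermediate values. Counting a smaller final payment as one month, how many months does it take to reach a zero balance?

159 months

Monthly rate r = 19.2%/12 = 1.6% = 0.016.
While 3% of the post-interest balance exceeds £30.00, each month B ← (B·(1+r))·(1 − 0.03), i.e. B shrinks by the factor (1+r)·0.97 = 0.98552.
This holds for months 1–112. Entering month 113 the balance is £976.11; 3% of the post-interest balance is now below £30.00, so the flat £30.00 minimum applies from here.
From month 113 a fixed £30.00 at rate r clears £976.11 in 47 more payments. Total: 112 + 47 = 159 months.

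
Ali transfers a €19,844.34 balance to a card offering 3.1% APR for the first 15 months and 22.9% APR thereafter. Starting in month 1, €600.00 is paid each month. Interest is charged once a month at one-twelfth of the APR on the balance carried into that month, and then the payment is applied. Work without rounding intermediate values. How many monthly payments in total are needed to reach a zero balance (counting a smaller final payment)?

Promo months 1–15 at r₀ = 3.1%/12 = 0.00258333; months 16+ at r₁ = 22.9%/12 = 0.0190833.
After month 15: iterate B ← B·(1+r₀) − €600.00 for 15 months → €11,462.78.
Then at r₁ with €600.00/mo: n₂ = −ln(1 − r₁·B/P)/ln(1+r₁) ≈ 23.99 → 24 more payments.

39 payments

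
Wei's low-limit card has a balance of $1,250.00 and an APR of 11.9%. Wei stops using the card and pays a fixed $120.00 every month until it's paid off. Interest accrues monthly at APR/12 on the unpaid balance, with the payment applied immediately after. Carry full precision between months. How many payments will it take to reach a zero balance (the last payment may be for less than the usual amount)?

Monthly rate r = 11.9%/12 = 0.991667% = 0.00991667.
Recurrence: B ← B·(1+r) − $120.00.
Month 1: interest $12.40; balance after payment $1,142.40.
Month 2: interest $11.33; balance after payment $1,033.72.
Closed form: n = −ln(1 − rB₀/P)/ln(1+r) = −ln(0.8967)/ln(1.00992) ≈ 11.049, so the balance reaches zero during payment 12.

12 months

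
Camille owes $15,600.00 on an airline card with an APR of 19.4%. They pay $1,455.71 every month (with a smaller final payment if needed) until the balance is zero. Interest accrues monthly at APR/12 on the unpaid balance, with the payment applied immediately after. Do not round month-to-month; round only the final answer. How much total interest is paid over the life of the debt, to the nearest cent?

$1,670.47

Monthly rate r = 19.4%/12 = 1.61667% = 0.0161667.
Payoff takes n = ⌈−ln(1 − rB₀/P)/ln(1+r)⌉ = ⌈11.863⌉ = 12 payments; the last is $1,257.66.
Total paid = 11·$1,455.71 + $1,257.66 = $17,270.47.
Total interest = total paid − principal = $17,270.47 − $15,600.00 = $1,670.47.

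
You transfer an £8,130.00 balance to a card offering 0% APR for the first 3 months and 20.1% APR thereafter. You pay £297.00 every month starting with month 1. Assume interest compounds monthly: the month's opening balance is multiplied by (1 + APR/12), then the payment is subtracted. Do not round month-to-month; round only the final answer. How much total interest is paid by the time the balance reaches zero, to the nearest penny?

£2,142.72

Promo months 1–3 at r₀ = 0%/12 = 0; months 4+ at r₁ = 20.1%/12 = 0.01675.
After month 3 (no interest yet): B = £8,130.00 − 3·£297.00 = £7,239.00.
Then at r₁ with £297.00/mo: n₂ = −ln(1 − r₁·B/P)/ln(1+r₁) ≈ 31.59 → 32 more payments.
Total paid = 34·£297.00 + £174.72 = £10,272.72; interest = £10,272.72 − £8,130.00 = £2,142.72.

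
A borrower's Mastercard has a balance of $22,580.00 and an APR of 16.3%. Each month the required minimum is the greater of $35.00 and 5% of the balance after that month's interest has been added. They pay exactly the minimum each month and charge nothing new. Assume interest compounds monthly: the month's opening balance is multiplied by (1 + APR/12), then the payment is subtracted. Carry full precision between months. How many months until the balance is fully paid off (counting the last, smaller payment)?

116 months

Monthly rate r = 16.3%/12 = 1.35833% = 0.0135833.
While 5% of the post-interest balance exceeds $35.00, each month B ← (B·(1+r))·(1 − 0.05), i.e. B shrinks by the factor (1+r)·0.95 = 0.9629.
This holds for months 1–93. Entering month 94 the balance is $671.35; 5% of the post-interest balance is now below $35.00, so the flat $35.00 minimum applies from here.
From month 94 a fixed $35.00 at rate r clears $671.35 in 23 more payments. Total: 93 + 23 = 116 months.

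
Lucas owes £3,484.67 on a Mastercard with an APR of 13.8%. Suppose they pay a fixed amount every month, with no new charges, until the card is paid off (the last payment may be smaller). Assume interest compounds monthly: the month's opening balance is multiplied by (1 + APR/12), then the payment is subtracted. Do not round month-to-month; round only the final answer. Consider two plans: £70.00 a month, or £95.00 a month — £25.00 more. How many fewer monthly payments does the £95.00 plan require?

27 fewer payments

Monthly rate r = 13.8%/12 = 1.15% = 0.0115.
At £70.00/mo: n = ⌈−ln(1 − rB₀/P)/ln(1+r)⌉ = 75 payments (last £22.21); total interest = total paid − £3,484.67 = £1,717.54.
At £95.00/mo: 48 payments (last £87.02); total interest £1,067.35.
Payments saved = 75 − 48 = 27.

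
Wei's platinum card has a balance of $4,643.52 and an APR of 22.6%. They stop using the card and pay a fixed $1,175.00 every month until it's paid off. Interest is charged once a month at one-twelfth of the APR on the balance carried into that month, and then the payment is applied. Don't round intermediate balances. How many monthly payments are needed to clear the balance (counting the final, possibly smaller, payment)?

Monthly rate r = 22.6%/12 = 1.88333% = 0.0188333.
Recurrence: B ← B·(1+r) − $1,175.00.
Month 1: interest $87.45; balance after payment $3,555.97.
Month 2: interest $66.97; balance after payment $2,447.94.
Month 3: interest $46.10; balance after payment $1,319.05.
Month 4: interest $24.84; balance after payment $168.89.
Month 5: interest $3.18; balance after payment $0.00.

5 months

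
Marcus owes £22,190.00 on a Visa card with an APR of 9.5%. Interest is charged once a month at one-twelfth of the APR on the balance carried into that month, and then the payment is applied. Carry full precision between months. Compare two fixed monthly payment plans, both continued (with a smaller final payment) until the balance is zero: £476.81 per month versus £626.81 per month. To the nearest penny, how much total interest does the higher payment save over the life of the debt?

Monthly rate r = 9.5%/12 = 0.791667% = 0.00791667.
At £476.81/mo: n = ⌈−ln(1 − rB₀/P)/ln(1+r)⌉ = 59 payments (last £132.61); total interest = total paid − £22,190.00 = £5,597.59.
At £626.81/mo: 42 payments (last £442.66); total interest £3,951.87.
Interest saved = £5,597.59 − £3,951.87 = £1,645.72.

£1,645.72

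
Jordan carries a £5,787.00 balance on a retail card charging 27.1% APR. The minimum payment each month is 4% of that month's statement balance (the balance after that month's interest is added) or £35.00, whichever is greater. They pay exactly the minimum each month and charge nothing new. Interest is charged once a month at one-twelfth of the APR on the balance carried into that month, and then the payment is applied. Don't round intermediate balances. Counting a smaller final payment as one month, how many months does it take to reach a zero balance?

140 months

Monthly rate r = 27.1%/12 = 2.25833% = 0.0225833.
While 4% of the post-interest balance exceeds £35.00, each month B ← (B·(1+r))·(1 − 0.04), i.e. B shrinks by the factor (1+r)·0.96 = 0.98168.
This holds for months 1–104. Entering month 105 the balance is £845.92; 4% of the post-interest balance is now below £35.00, so the flat £35.00 minimum applies from here.
From month 105 a fixed £35.00 at rate r clears £845.92 in 36 more payments. Total: 104 + 36 = 140 months.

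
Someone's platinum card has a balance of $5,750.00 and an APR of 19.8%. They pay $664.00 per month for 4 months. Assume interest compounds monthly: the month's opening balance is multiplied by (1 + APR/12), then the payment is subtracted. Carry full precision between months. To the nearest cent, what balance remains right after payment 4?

Monthly rate r = 19.8%/12 = 1.65% = 0.0165.
Each month: B ← B·(1+r) − $664.00.
Month 1: interest $94.88; balance after payment $5,180.88.
Month 2: interest $85.48; balance after payment $4,602.36.
Month 3: interest $75.94; balance after payment $4,014.30.
Month 4: interest $66.24; balance after payment $3,416.53.

$3,416.53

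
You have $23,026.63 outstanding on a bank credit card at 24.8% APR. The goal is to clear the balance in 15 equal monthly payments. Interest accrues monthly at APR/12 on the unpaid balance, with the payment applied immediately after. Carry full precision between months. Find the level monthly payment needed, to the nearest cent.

$1,801.01

Monthly rate r = 24.8%/12 = 2.06667% = 0.0206667.
Level-payment amortization: P = B₀·r / (1 − (1+r)^(−n)) = 23026.63·0.0206667 / (1 − 1.02067^(−15)).
Denominator 1 − (1+r)^(−15) = 0.26423178.
P = 475.884 / 0.26423178 ≈ 1801.01.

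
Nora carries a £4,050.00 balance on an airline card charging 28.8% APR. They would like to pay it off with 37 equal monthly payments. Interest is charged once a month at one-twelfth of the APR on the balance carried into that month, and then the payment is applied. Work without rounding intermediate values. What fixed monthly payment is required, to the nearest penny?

£166.39

Monthly rate r = 28.8%/12 = 2.4% = 0.024.
Level-payment amortization: P = B₀·r / (1 − (1+r)^(−n)) = 4050.00·0.024 / (1 − 1.024^(−37)).
Denominator 1 − (1+r)^(−37) = 0.584183609.
P = 97.2 / 0.584183609 ≈ 166.39.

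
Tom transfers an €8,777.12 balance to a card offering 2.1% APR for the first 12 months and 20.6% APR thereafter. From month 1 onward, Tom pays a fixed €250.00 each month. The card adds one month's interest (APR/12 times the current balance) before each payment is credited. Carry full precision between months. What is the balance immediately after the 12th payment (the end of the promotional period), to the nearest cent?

Promo months 1–12 at r₀ = 2.1%/12 = 0.00175; months 13+ at r₁ = 20.6%/12 = 0.0171667.
After month 12: iterate B ← B·(1+r₀) − €250.00 for 12 months → €5,934.18.

€5,934.18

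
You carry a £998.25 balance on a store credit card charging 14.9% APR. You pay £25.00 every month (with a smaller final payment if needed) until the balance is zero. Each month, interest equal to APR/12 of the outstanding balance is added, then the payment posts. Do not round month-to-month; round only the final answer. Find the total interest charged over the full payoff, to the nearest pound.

£389

Monthly rate r = 14.9%/12 = 1.24167% = 0.0124167.
Payoff takes n = ⌈−ln(1 − rB₀/P)/ln(1+r)⌉ = ⌈55.492⌉ = 56 payments; the last is £12.33.
Total paid = 55·£25.00 + £12.33 = £1,387.33.
Total interest = total paid − principal = £1,387.33 − £998.25 = £389.08.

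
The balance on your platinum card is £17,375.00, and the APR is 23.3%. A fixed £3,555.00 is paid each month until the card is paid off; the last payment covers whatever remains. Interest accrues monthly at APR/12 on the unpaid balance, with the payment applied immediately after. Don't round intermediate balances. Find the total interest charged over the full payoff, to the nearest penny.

Monthly rate r = 23.3%/12 = 1.94167% = 0.0194167.
Payoff takes n = ⌈−ln(1 − rB₀/P)/ln(1+r)⌉ = ⌈5.185⌉ = 6 payments; the last is £662.43.
Total paid = 5·£3,555.00 + £662.43 = £18,437.43.
Total interest = total paid − principal = £18,437.43 − £17,375.00 = £1,062.43.

£1,062.43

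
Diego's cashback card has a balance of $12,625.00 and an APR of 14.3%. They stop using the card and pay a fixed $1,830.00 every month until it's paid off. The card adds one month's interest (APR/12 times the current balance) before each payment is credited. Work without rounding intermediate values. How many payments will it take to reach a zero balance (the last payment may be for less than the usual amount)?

8 months

Monthly rate r = 14.3%/12 = 1.19167% = 0.0119167.
Recurrence: B ← B·(1+r) − $1,830.00.
Month 1: interest $150.45; balance after payment $10,945.45.
Month 2: interest $130.43; balance after payment $9,245.88.
Closed form: n = −ln(1 − rB₀/P)/ln(1+r) = −ln(0.91779)/ln(1.01192) ≈ 7.242, so the balance reaches zero during payment 8.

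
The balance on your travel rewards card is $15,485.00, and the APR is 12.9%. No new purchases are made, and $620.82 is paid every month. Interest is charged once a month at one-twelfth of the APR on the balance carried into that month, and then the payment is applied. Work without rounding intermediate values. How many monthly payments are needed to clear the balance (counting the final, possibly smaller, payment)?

Monthly rate r = 12.9%/12 = 1.075% = 0.01075.
Recurrence: B ← B·(1+r) − $620.82.
Month 1: interest $166.46; balance after payment $15,030.64.
Month 2: interest $161.58; balance after payment $14,571.40.
Closed form: n = −ln(1 − rB₀/P)/ln(1+r) = −ln(0.73186)/ln(1.01075) ≈ 29.194, so the balance reaches zero during payment 30.

30 payments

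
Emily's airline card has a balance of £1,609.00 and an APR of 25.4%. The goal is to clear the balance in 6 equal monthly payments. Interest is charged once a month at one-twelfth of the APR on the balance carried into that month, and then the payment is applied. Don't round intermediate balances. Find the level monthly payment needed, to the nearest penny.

£288.38

Monthly rate r = 25.4%/12 = 2.11667% = 0.0211667.
Level-payment amortization: P = B₀·r / (1 − (1+r)^(−n)) = 1609.00·0.0211667 / (1 − 1.02117^(−6)).
Denominator 1 − (1+r)^(−6) = 0.118098218.
P = 34.0572 / 0.118098218 ≈ 288.38.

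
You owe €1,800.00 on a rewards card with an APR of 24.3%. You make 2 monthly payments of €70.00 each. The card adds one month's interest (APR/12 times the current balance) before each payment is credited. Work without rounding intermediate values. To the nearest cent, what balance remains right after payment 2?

€1,732.22

Monthly rate r = 24.3%/12 = 2.025% = 0.02025.
Each month: B ← B·(1+r) − €70.00.
Month 1: interest €36.45; balance after payment €1,766.45.
Month 2: interest €35.77; balance after payment €1,732.22.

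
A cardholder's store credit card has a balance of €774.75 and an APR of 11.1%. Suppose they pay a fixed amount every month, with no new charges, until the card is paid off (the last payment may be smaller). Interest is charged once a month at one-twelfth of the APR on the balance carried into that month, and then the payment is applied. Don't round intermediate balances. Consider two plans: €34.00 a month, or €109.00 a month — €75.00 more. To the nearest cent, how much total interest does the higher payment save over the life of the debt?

Monthly rate r = 11.1%/12 = 0.925% = 0.00925.
At €34.00/mo: n = ⌈−ln(1 − rB₀/P)/ln(1+r)⌉ = 26 payments (last €24.11); total interest = total paid − €774.75 = €99.36.
At €109.00/mo: 8 payments (last €42.21); total interest €30.46.
Interest saved = €99.36 − €30.46 = €68.90.

€68.90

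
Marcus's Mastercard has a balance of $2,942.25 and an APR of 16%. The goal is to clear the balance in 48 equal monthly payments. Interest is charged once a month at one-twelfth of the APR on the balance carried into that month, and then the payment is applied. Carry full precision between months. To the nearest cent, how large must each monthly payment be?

$83.38

Monthly rate r = 16%/12 = 1.33333% = 0.0133333.
Level-payment amortization: P = B₀·r / (1 − (1+r)^(−n)) = 2942.25·0.0133333 / (1 − 1.01333^(−48)).
Denominator 1 − (1+r)^(−48) = 0.470472873.
P = 39.23 / 0.470472873 ≈ 83.38.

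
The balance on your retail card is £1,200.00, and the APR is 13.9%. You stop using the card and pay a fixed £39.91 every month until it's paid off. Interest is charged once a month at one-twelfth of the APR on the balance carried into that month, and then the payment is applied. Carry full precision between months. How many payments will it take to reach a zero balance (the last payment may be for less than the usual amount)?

Monthly rate r = 13.9%/12 = 1.15833% = 0.0115833.
Recurrence: B ← B·(1+r) − £39.91.
Month 1: interest £13.90; balance after payment £1,173.99.
Month 2: interest £13.60; balance after payment £1,147.68.
Closed form: n = −ln(1 − rB₀/P)/ln(1+r) = −ln(0.65172)/ln(1.01158) ≈ 37.176, so the balance reaches zero during payment 38.

38 payments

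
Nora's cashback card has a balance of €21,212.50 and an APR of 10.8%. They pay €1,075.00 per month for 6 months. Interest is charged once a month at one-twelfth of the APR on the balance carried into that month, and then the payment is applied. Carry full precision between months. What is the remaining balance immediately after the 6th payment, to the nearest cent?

€15,787.18

Monthly rate r = 10.8%/12 = 0.9% = 0.009.
Each month: B ← B·(1+r) − €1,075.00.
Month 1: interest €190.91; balance after payment €20,328.41.
Month 2: interest €182.96; balance after payment €19,436.37.
Month 3: interest €174.93; balance after payment €18,536.30.
Month 4: interest €166.83; balance after payment €17,628.12.
Month 5: interest €158.65; balance after payment €16,711.78.
Month 6: interest €150.41; balance after payment €15,787.18.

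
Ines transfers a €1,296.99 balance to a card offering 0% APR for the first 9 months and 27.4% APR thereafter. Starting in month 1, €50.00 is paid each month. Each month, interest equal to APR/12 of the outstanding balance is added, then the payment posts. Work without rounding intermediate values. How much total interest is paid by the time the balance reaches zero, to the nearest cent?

€236.23

Promo months 1–9 at r₀ = 0%/12 = 0; months 10+ at r₁ = 27.4%/12 = 0.0228333.
After month 9 (no interest yet): B = €1,296.99 − 9·€50.00 = €846.99.
Then at r₁ with €50.00/mo: n₂ = −ln(1 − r₁·B/P)/ln(1+r₁) ≈ 21.66 → 22 more payments.
Total paid = 30·€50.00 + €33.22 = €1,533.22; interest = €1,533.22 − €1,296.99 = €236.23.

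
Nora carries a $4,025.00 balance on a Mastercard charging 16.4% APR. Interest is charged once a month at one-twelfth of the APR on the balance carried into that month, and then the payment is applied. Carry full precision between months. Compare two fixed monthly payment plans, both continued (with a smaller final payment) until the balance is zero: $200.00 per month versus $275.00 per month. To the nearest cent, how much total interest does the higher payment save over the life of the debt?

$217.40

Monthly rate r = 16.4%/12 = 1.36667% = 0.0136667.
At $200.00/mo: n = ⌈−ln(1 − rB₀/P)/ln(1+r)⌉ = 24 payments (last $139.32); total interest = total paid − $4,025.00 = $714.32.
At $275.00/mo: 17 payments (last $121.92); total interest $496.92.
Interest saved = $714.32 − $496.92 = $217.40.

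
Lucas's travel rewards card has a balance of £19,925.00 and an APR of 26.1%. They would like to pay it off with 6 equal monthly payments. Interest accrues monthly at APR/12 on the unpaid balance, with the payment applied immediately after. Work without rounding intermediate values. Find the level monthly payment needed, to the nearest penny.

Monthly rate r = 26.1%/12 = 2.175% = 0.02175.
Level-payment amortization: P = B₀·r / (1 − (1+r)^(−n)) = 19925.00·0.02175 / (1 − 1.02175^(−6)).
Denominator 1 − (1+r)^(−6) = 0.12111486.
P = 433.369 / 0.12111486 ≈ 3578.16.

£3,578.16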